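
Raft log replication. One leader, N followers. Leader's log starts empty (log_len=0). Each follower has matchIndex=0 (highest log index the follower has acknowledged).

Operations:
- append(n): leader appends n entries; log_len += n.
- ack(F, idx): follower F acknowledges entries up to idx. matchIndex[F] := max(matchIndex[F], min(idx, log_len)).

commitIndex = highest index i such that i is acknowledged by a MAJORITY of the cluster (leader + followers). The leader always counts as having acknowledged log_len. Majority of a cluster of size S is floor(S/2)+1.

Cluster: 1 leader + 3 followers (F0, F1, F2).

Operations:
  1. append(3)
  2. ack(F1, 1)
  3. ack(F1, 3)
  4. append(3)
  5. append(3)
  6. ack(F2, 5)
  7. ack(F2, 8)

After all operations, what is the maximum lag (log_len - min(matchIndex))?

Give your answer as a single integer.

Answer: 9

Derivation:
Op 1: append 3 -> log_len=3
Op 2: F1 acks idx 1 -> match: F0=0 F1=1 F2=0; commitIndex=0
Op 3: F1 acks idx 3 -> match: F0=0 F1=3 F2=0; commitIndex=0
Op 4: append 3 -> log_len=6
Op 5: append 3 -> log_len=9
Op 6: F2 acks idx 5 -> match: F0=0 F1=3 F2=5; commitIndex=3
Op 7: F2 acks idx 8 -> match: F0=0 F1=3 F2=8; commitIndex=3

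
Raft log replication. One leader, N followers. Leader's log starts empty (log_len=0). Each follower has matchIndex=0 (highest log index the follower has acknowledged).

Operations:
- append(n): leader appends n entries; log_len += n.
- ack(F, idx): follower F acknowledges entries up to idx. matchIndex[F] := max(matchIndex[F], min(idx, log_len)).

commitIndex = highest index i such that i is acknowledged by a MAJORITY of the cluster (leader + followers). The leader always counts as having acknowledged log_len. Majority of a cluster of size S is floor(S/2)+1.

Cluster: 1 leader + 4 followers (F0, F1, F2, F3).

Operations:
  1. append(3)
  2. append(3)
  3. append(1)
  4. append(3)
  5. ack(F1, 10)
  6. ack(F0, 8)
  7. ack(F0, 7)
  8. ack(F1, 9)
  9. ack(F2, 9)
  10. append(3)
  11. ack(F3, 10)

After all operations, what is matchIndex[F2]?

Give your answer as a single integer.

Answer: 9

Derivation:
Op 1: append 3 -> log_len=3
Op 2: append 3 -> log_len=6
Op 3: append 1 -> log_len=7
Op 4: append 3 -> log_len=10
Op 5: F1 acks idx 10 -> match: F0=0 F1=10 F2=0 F3=0; commitIndex=0
Op 6: F0 acks idx 8 -> match: F0=8 F1=10 F2=0 F3=0; commitIndex=8
Op 7: F0 acks idx 7 -> match: F0=8 F1=10 F2=0 F3=0; commitIndex=8
Op 8: F1 acks idx 9 -> match: F0=8 F1=10 F2=0 F3=0; commitIndex=8
Op 9: F2 acks idx 9 -> match: F0=8 F1=10 F2=9 F3=0; commitIndex=9
Op 10: append 3 -> log_len=13
Op 11: F3 acks idx 10 -> match: F0=8 F1=10 F2=9 F3=10; commitIndex=10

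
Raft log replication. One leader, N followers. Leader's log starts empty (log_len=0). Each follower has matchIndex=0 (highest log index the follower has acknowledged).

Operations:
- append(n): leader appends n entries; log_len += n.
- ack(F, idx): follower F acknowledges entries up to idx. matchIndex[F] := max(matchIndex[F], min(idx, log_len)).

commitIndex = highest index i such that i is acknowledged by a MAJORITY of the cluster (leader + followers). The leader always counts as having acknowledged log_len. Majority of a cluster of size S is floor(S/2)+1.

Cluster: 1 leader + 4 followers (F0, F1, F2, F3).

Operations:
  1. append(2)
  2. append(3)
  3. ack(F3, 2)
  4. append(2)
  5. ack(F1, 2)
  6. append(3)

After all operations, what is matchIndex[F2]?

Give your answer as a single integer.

Op 1: append 2 -> log_len=2
Op 2: append 3 -> log_len=5
Op 3: F3 acks idx 2 -> match: F0=0 F1=0 F2=0 F3=2; commitIndex=0
Op 4: append 2 -> log_len=7
Op 5: F1 acks idx 2 -> match: F0=0 F1=2 F2=0 F3=2; commitIndex=2
Op 6: append 3 -> log_len=10

Answer: 0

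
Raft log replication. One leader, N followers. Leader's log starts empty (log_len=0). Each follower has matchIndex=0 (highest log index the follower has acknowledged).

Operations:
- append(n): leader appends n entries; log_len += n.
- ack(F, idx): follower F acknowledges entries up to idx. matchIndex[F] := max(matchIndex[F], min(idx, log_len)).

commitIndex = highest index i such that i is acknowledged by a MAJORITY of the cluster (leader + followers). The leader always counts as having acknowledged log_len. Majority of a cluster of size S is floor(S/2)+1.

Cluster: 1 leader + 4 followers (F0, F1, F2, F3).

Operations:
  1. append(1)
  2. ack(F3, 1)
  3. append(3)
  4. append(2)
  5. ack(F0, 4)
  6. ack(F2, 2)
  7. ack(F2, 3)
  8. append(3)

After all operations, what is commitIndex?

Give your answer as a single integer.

Answer: 3

Derivation:
Op 1: append 1 -> log_len=1
Op 2: F3 acks idx 1 -> match: F0=0 F1=0 F2=0 F3=1; commitIndex=0
Op 3: append 3 -> log_len=4
Op 4: append 2 -> log_len=6
Op 5: F0 acks idx 4 -> match: F0=4 F1=0 F2=0 F3=1; commitIndex=1
Op 6: F2 acks idx 2 -> match: F0=4 F1=0 F2=2 F3=1; commitIndex=2
Op 7: F2 acks idx 3 -> match: F0=4 F1=0 F2=3 F3=1; commitIndex=3
Op 8: append 3 -> log_len=9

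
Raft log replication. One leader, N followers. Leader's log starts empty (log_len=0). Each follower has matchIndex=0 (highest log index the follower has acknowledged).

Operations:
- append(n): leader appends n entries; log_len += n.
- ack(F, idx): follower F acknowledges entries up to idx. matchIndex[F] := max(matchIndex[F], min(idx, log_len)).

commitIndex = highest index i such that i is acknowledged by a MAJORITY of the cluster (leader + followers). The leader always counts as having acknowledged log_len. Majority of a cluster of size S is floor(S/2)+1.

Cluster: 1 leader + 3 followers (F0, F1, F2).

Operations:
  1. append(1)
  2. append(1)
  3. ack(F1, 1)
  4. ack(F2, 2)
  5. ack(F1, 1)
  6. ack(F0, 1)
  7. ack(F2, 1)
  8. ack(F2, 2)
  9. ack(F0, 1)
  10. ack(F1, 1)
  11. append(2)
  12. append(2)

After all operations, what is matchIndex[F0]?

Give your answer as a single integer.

Answer: 1

Derivation:
Op 1: append 1 -> log_len=1
Op 2: append 1 -> log_len=2
Op 3: F1 acks idx 1 -> match: F0=0 F1=1 F2=0; commitIndex=0
Op 4: F2 acks idx 2 -> match: F0=0 F1=1 F2=2; commitIndex=1
Op 5: F1 acks idx 1 -> match: F0=0 F1=1 F2=2; commitIndex=1
Op 6: F0 acks idx 1 -> match: F0=1 F1=1 F2=2; commitIndex=1
Op 7: F2 acks idx 1 -> match: F0=1 F1=1 F2=2; commitIndex=1
Op 8: F2 acks idx 2 -> match: F0=1 F1=1 F2=2; commitIndex=1
Op 9: F0 acks idx 1 -> match: F0=1 F1=1 F2=2; commitIndex=1
Op 10: F1 acks idx 1 -> match: F0=1 F1=1 F2=2; commitIndex=1
Op 11: append 2 -> log_len=4
Op 12: append 2 -> log_len=6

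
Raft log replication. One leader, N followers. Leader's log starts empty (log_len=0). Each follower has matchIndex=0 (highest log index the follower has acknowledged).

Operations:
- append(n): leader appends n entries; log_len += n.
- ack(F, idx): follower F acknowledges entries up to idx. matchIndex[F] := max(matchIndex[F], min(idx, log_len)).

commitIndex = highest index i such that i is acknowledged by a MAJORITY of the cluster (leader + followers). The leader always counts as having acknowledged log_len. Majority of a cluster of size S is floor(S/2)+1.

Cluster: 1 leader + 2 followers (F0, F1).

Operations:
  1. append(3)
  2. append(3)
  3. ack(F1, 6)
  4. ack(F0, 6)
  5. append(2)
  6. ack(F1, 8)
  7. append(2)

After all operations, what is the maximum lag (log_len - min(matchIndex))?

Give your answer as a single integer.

Answer: 4

Derivation:
Op 1: append 3 -> log_len=3
Op 2: append 3 -> log_len=6
Op 3: F1 acks idx 6 -> match: F0=0 F1=6; commitIndex=6
Op 4: F0 acks idx 6 -> match: F0=6 F1=6; commitIndex=6
Op 5: append 2 -> log_len=8
Op 6: F1 acks idx 8 -> match: F0=6 F1=8; commitIndex=8
Op 7: append 2 -> log_len=10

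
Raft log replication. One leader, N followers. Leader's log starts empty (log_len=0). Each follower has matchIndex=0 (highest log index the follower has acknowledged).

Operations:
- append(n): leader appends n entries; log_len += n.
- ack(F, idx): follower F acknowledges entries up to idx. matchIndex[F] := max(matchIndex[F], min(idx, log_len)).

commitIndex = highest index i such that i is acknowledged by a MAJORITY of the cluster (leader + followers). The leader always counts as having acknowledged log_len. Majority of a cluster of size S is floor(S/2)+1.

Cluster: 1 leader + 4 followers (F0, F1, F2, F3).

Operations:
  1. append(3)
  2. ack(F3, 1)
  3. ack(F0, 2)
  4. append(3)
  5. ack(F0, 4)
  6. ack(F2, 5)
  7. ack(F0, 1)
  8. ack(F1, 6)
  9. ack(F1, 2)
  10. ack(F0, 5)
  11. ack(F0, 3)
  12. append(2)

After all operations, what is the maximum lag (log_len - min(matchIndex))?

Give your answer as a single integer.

Op 1: append 3 -> log_len=3
Op 2: F3 acks idx 1 -> match: F0=0 F1=0 F2=0 F3=1; commitIndex=0
Op 3: F0 acks idx 2 -> match: F0=2 F1=0 F2=0 F3=1; commitIndex=1
Op 4: append 3 -> log_len=6
Op 5: F0 acks idx 4 -> match: F0=4 F1=0 F2=0 F3=1; commitIndex=1
Op 6: F2 acks idx 5 -> match: F0=4 F1=0 F2=5 F3=1; commitIndex=4
Op 7: F0 acks idx 1 -> match: F0=4 F1=0 F2=5 F3=1; commitIndex=4
Op 8: F1 acks idx 6 -> match: F0=4 F1=6 F2=5 F3=1; commitIndex=5
Op 9: F1 acks idx 2 -> match: F0=4 F1=6 F2=5 F3=1; commitIndex=5
Op 10: F0 acks idx 5 -> match: F0=5 F1=6 F2=5 F3=1; commitIndex=5
Op 11: F0 acks idx 3 -> match: F0=5 F1=6 F2=5 F3=1; commitIndex=5
Op 12: append 2 -> log_len=8

Answer: 7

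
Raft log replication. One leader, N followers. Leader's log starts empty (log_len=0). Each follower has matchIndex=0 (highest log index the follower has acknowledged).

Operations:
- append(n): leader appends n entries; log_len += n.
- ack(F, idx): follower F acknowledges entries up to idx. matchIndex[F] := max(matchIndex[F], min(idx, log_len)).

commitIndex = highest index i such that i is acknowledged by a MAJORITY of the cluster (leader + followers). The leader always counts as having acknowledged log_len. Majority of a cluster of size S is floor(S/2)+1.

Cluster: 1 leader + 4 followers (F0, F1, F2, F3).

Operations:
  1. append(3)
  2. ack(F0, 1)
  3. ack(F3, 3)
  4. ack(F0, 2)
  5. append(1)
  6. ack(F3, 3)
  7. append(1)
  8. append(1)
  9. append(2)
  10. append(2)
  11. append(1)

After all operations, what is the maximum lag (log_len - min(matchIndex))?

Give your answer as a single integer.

Answer: 11

Derivation:
Op 1: append 3 -> log_len=3
Op 2: F0 acks idx 1 -> match: F0=1 F1=0 F2=0 F3=0; commitIndex=0
Op 3: F3 acks idx 3 -> match: F0=1 F1=0 F2=0 F3=3; commitIndex=1
Op 4: F0 acks idx 2 -> match: F0=2 F1=0 F2=0 F3=3; commitIndex=2
Op 5: append 1 -> log_len=4
Op 6: F3 acks idx 3 -> match: F0=2 F1=0 F2=0 F3=3; commitIndex=2
Op 7: append 1 -> log_len=5
Op 8: append 1 -> log_len=6
Op 9: append 2 -> log_len=8
Op 10: append 2 -> log_len=10
Op 11: append 1 -> log_len=11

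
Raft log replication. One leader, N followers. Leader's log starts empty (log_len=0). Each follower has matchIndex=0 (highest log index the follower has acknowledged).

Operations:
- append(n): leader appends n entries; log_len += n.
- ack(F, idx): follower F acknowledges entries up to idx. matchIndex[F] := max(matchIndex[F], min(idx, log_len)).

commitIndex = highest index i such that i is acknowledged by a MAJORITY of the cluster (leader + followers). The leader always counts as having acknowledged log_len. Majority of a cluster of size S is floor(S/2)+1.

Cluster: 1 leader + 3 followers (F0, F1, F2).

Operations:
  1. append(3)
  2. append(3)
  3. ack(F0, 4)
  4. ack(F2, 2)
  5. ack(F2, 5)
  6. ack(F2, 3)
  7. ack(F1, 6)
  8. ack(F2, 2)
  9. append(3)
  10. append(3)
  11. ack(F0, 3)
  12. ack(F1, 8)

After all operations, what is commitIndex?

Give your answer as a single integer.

Op 1: append 3 -> log_len=3
Op 2: append 3 -> log_len=6
Op 3: F0 acks idx 4 -> match: F0=4 F1=0 F2=0; commitIndex=0
Op 4: F2 acks idx 2 -> match: F0=4 F1=0 F2=2; commitIndex=2
Op 5: F2 acks idx 5 -> match: F0=4 F1=0 F2=5; commitIndex=4
Op 6: F2 acks idx 3 -> match: F0=4 F1=0 F2=5; commitIndex=4
Op 7: F1 acks idx 6 -> match: F0=4 F1=6 F2=5; commitIndex=5
Op 8: F2 acks idx 2 -> match: F0=4 F1=6 F2=5; commitIndex=5
Op 9: append 3 -> log_len=9
Op 10: append 3 -> log_len=12
Op 11: F0 acks idx 3 -> match: F0=4 F1=6 F2=5; commitIndex=5
Op 12: F1 acks idx 8 -> match: F0=4 F1=8 F2=5; commitIndex=5

Answer: 5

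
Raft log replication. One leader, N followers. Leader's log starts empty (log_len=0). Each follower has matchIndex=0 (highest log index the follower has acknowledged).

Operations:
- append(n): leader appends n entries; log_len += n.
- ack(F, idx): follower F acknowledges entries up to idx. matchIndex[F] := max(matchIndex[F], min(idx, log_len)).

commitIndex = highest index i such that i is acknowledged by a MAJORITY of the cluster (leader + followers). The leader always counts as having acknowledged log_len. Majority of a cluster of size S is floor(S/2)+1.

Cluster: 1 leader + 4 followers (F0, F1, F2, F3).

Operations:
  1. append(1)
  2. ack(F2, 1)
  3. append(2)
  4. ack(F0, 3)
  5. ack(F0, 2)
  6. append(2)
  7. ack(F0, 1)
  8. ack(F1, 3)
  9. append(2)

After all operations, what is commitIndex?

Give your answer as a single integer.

Answer: 3

Derivation:
Op 1: append 1 -> log_len=1
Op 2: F2 acks idx 1 -> match: F0=0 F1=0 F2=1 F3=0; commitIndex=0
Op 3: append 2 -> log_len=3
Op 4: F0 acks idx 3 -> match: F0=3 F1=0 F2=1 F3=0; commitIndex=1
Op 5: F0 acks idx 2 -> match: F0=3 F1=0 F2=1 F3=0; commitIndex=1
Op 6: append 2 -> log_len=5
Op 7: F0 acks idx 1 -> match: F0=3 F1=0 F2=1 F3=0; commitIndex=1
Op 8: F1 acks idx 3 -> match: F0=3 F1=3 F2=1 F3=0; commitIndex=3
Op 9: append 2 -> log_len=7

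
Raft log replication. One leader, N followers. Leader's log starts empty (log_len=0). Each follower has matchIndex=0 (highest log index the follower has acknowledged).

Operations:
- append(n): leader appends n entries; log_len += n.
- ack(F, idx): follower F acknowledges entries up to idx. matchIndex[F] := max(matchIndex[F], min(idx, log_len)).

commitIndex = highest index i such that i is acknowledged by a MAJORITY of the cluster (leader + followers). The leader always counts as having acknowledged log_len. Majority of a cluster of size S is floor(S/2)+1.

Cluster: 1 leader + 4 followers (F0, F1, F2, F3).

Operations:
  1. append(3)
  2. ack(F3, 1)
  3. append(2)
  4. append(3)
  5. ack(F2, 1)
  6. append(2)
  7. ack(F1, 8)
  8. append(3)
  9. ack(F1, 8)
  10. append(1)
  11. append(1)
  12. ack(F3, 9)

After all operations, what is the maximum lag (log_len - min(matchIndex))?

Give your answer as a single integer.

Op 1: append 3 -> log_len=3
Op 2: F3 acks idx 1 -> match: F0=0 F1=0 F2=0 F3=1; commitIndex=0
Op 3: append 2 -> log_len=5
Op 4: append 3 -> log_len=8
Op 5: F2 acks idx 1 -> match: F0=0 F1=0 F2=1 F3=1; commitIndex=1
Op 6: append 2 -> log_len=10
Op 7: F1 acks idx 8 -> match: F0=0 F1=8 F2=1 F3=1; commitIndex=1
Op 8: append 3 -> log_len=13
Op 9: F1 acks idx 8 -> match: F0=0 F1=8 F2=1 F3=1; commitIndex=1
Op 10: append 1 -> log_len=14
Op 11: append 1 -> log_len=15
Op 12: F3 acks idx 9 -> match: F0=0 F1=8 F2=1 F3=9; commitIndex=8

Answer: 15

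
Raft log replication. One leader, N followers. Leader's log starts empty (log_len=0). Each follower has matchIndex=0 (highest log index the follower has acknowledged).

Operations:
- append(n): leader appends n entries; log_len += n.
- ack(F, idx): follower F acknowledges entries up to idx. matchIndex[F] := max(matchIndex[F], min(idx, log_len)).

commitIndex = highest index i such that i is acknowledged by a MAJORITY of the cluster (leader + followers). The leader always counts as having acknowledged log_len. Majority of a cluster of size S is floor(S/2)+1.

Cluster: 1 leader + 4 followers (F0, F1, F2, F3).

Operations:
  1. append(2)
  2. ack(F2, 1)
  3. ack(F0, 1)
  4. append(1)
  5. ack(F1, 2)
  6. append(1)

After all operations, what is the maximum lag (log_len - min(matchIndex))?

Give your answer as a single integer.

Op 1: append 2 -> log_len=2
Op 2: F2 acks idx 1 -> match: F0=0 F1=0 F2=1 F3=0; commitIndex=0
Op 3: F0 acks idx 1 -> match: F0=1 F1=0 F2=1 F3=0; commitIndex=1
Op 4: append 1 -> log_len=3
Op 5: F1 acks idx 2 -> match: F0=1 F1=2 F2=1 F3=0; commitIndex=1
Op 6: append 1 -> log_len=4

Answer: 4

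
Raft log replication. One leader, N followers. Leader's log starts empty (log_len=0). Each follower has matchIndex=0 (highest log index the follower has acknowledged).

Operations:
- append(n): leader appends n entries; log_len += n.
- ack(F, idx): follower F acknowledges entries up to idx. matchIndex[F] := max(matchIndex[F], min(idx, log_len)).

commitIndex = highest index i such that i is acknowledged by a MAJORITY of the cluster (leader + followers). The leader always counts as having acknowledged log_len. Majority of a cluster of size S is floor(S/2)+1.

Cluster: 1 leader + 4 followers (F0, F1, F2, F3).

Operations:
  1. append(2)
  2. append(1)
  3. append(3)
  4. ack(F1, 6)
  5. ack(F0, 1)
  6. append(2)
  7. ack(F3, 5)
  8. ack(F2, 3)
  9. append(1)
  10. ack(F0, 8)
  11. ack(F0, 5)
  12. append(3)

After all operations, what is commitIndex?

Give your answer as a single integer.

Answer: 6

Derivation:
Op 1: append 2 -> log_len=2
Op 2: append 1 -> log_len=3
Op 3: append 3 -> log_len=6
Op 4: F1 acks idx 6 -> match: F0=0 F1=6 F2=0 F3=0; commitIndex=0
Op 5: F0 acks idx 1 -> match: F0=1 F1=6 F2=0 F3=0; commitIndex=1
Op 6: append 2 -> log_len=8
Op 7: F3 acks idx 5 -> match: F0=1 F1=6 F2=0 F3=5; commitIndex=5
Op 8: F2 acks idx 3 -> match: F0=1 F1=6 F2=3 F3=5; commitIndex=5
Op 9: append 1 -> log_len=9
Op 10: F0 acks idx 8 -> match: F0=8 F1=6 F2=3 F3=5; commitIndex=6
Op 11: F0 acks idx 5 -> match: F0=8 F1=6 F2=3 F3=5; commitIndex=6
Op 12: append 3 -> log_len=12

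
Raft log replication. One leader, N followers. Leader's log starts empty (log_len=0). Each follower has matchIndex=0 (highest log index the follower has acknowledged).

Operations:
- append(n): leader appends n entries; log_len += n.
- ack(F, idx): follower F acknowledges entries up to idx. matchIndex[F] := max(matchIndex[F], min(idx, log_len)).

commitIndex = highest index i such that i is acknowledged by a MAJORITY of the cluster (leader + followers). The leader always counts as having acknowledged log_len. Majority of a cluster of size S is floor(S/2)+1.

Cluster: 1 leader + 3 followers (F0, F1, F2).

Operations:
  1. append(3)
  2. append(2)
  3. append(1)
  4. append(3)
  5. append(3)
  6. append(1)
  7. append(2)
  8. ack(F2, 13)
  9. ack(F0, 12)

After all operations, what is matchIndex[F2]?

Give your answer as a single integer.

Answer: 13

Derivation:
Op 1: append 3 -> log_len=3
Op 2: append 2 -> log_len=5
Op 3: append 1 -> log_len=6
Op 4: append 3 -> log_len=9
Op 5: append 3 -> log_len=12
Op 6: append 1 -> log_len=13
Op 7: append 2 -> log_len=15
Op 8: F2 acks idx 13 -> match: F0=0 F1=0 F2=13; commitIndex=0
Op 9: F0 acks idx 12 -> match: F0=12 F1=0 F2=13; commitIndex=12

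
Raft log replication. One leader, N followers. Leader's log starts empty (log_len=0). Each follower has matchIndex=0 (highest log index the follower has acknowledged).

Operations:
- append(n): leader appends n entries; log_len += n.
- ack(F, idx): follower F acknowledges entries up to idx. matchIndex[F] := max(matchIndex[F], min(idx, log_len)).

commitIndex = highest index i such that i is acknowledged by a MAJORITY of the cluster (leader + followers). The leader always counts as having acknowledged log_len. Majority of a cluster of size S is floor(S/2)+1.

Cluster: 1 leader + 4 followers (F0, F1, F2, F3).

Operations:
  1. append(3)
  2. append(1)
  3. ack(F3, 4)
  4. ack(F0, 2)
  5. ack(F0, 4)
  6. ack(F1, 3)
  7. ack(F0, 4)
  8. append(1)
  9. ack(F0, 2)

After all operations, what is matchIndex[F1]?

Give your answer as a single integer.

Answer: 3

Derivation:
Op 1: append 3 -> log_len=3
Op 2: append 1 -> log_len=4
Op 3: F3 acks idx 4 -> match: F0=0 F1=0 F2=0 F3=4; commitIndex=0
Op 4: F0 acks idx 2 -> match: F0=2 F1=0 F2=0 F3=4; commitIndex=2
Op 5: F0 acks idx 4 -> match: F0=4 F1=0 F2=0 F3=4; commitIndex=4
Op 6: F1 acks idx 3 -> match: F0=4 F1=3 F2=0 F3=4; commitIndex=4
Op 7: F0 acks idx 4 -> match: F0=4 F1=3 F2=0 F3=4; commitIndex=4
Op 8: append 1 -> log_len=5
Op 9: F0 acks idx 2 -> match: F0=4 F1=3 F2=0 F3=4; commitIndex=4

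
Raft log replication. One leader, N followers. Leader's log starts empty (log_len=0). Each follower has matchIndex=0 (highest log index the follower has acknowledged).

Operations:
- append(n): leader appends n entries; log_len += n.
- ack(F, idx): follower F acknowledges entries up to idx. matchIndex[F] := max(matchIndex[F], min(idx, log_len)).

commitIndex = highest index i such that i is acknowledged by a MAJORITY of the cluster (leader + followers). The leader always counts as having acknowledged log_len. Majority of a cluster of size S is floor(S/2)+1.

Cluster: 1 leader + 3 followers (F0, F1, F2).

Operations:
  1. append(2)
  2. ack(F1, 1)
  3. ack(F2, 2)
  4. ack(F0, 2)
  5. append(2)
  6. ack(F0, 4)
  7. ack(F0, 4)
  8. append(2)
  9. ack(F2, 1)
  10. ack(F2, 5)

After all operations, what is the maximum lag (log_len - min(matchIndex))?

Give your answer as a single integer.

Op 1: append 2 -> log_len=2
Op 2: F1 acks idx 1 -> match: F0=0 F1=1 F2=0; commitIndex=0
Op 3: F2 acks idx 2 -> match: F0=0 F1=1 F2=2; commitIndex=1
Op 4: F0 acks idx 2 -> match: F0=2 F1=1 F2=2; commitIndex=2
Op 5: append 2 -> log_len=4
Op 6: F0 acks idx 4 -> match: F0=4 F1=1 F2=2; commitIndex=2
Op 7: F0 acks idx 4 -> match: F0=4 F1=1 F2=2; commitIndex=2
Op 8: append 2 -> log_len=6
Op 9: F2 acks idx 1 -> match: F0=4 F1=1 F2=2; commitIndex=2
Op 10: F2 acks idx 5 -> match: F0=4 F1=1 F2=5; commitIndex=4

Answer: 5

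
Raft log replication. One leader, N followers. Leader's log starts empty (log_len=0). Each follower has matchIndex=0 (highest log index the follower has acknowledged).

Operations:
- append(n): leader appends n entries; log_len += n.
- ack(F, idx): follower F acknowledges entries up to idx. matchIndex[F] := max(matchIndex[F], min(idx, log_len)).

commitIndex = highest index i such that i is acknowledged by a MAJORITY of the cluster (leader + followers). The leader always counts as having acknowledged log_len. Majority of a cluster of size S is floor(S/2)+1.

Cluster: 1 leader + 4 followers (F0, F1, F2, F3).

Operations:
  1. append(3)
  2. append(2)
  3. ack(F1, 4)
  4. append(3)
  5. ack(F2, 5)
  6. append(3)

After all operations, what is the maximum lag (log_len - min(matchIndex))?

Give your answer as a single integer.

Answer: 11

Derivation:
Op 1: append 3 -> log_len=3
Op 2: append 2 -> log_len=5
Op 3: F1 acks idx 4 -> match: F0=0 F1=4 F2=0 F3=0; commitIndex=0
Op 4: append 3 -> log_len=8
Op 5: F2 acks idx 5 -> match: F0=0 F1=4 F2=5 F3=0; commitIndex=4
Op 6: append 3 -> log_len=11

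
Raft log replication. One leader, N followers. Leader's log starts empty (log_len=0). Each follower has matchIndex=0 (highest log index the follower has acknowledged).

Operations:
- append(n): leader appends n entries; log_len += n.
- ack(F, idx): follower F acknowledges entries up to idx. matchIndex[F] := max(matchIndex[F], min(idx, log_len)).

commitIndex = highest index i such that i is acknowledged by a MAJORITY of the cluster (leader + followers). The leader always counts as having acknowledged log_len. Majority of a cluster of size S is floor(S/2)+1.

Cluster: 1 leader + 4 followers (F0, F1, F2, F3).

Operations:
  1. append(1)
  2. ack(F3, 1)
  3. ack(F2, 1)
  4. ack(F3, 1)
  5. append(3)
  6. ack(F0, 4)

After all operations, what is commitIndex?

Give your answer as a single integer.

Op 1: append 1 -> log_len=1
Op 2: F3 acks idx 1 -> match: F0=0 F1=0 F2=0 F3=1; commitIndex=0
Op 3: F2 acks idx 1 -> match: F0=0 F1=0 F2=1 F3=1; commitIndex=1
Op 4: F3 acks idx 1 -> match: F0=0 F1=0 F2=1 F3=1; commitIndex=1
Op 5: append 3 -> log_len=4
Op 6: F0 acks idx 4 -> match: F0=4 F1=0 F2=1 F3=1; commitIndex=1

Answer: 1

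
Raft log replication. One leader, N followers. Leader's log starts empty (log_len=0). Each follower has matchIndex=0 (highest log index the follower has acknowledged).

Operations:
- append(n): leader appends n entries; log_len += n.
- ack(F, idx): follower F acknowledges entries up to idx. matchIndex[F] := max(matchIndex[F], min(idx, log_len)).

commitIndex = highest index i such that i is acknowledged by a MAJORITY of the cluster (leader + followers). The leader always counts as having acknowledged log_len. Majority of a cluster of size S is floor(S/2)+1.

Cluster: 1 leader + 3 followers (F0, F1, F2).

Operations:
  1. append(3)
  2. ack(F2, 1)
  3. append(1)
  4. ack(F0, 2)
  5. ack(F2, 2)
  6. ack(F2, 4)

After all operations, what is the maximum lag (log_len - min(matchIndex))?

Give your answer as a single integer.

Op 1: append 3 -> log_len=3
Op 2: F2 acks idx 1 -> match: F0=0 F1=0 F2=1; commitIndex=0
Op 3: append 1 -> log_len=4
Op 4: F0 acks idx 2 -> match: F0=2 F1=0 F2=1; commitIndex=1
Op 5: F2 acks idx 2 -> match: F0=2 F1=0 F2=2; commitIndex=2
Op 6: F2 acks idx 4 -> match: F0=2 F1=0 F2=4; commitIndex=2

Answer: 4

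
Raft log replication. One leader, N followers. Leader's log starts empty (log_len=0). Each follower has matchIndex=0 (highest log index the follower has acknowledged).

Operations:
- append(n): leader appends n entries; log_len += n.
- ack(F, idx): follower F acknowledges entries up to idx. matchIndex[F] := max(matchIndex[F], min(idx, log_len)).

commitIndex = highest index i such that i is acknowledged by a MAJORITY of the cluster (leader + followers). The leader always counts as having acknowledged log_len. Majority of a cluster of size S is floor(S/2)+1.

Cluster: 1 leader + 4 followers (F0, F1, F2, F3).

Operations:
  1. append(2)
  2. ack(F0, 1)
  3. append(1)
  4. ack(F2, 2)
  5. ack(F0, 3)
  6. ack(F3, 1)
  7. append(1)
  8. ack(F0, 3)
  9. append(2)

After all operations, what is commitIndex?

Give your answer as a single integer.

Op 1: append 2 -> log_len=2
Op 2: F0 acks idx 1 -> match: F0=1 F1=0 F2=0 F3=0; commitIndex=0
Op 3: append 1 -> log_len=3
Op 4: F2 acks idx 2 -> match: F0=1 F1=0 F2=2 F3=0; commitIndex=1
Op 5: F0 acks idx 3 -> match: F0=3 F1=0 F2=2 F3=0; commitIndex=2
Op 6: F3 acks idx 1 -> match: F0=3 F1=0 F2=2 F3=1; commitIndex=2
Op 7: append 1 -> log_len=4
Op 8: F0 acks idx 3 -> match: F0=3 F1=0 F2=2 F3=1; commitIndex=2
Op 9: append 2 -> log_len=6

Answer: 2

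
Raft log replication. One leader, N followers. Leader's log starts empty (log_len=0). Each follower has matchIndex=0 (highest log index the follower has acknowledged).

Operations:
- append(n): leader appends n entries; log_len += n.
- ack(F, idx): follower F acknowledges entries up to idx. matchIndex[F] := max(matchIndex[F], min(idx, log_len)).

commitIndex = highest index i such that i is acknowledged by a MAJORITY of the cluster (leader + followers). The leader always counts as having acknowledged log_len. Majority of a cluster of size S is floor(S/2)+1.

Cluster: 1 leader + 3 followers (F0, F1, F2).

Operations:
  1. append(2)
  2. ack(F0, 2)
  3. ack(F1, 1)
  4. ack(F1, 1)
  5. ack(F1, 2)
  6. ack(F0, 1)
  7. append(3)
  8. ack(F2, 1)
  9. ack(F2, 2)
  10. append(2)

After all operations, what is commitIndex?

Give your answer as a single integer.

Answer: 2

Derivation:
Op 1: append 2 -> log_len=2
Op 2: F0 acks idx 2 -> match: F0=2 F1=0 F2=0; commitIndex=0
Op 3: F1 acks idx 1 -> match: F0=2 F1=1 F2=0; commitIndex=1
Op 4: F1 acks idx 1 -> match: F0=2 F1=1 F2=0; commitIndex=1
Op 5: F1 acks idx 2 -> match: F0=2 F1=2 F2=0; commitIndex=2
Op 6: F0 acks idx 1 -> match: F0=2 F1=2 F2=0; commitIndex=2
Op 7: append 3 -> log_len=5
Op 8: F2 acks idx 1 -> match: F0=2 F1=2 F2=1; commitIndex=2
Op 9: F2 acks idx 2 -> match: F0=2 F1=2 F2=2; commitIndex=2
Op 10: append 2 -> log_len=7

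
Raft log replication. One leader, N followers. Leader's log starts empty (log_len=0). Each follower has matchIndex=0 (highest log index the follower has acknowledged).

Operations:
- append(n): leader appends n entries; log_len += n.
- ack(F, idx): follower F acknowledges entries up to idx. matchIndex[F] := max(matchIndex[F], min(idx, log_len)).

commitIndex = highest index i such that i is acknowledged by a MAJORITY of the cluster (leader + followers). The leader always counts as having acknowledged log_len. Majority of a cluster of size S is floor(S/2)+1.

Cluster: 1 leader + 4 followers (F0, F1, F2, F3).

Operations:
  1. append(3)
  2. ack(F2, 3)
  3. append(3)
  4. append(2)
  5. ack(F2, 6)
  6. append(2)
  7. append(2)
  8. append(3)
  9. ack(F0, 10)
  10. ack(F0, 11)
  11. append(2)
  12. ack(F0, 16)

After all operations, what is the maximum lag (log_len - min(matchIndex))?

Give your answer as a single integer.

Answer: 17

Derivation:
Op 1: append 3 -> log_len=3
Op 2: F2 acks idx 3 -> match: F0=0 F1=0 F2=3 F3=0; commitIndex=0
Op 3: append 3 -> log_len=6
Op 4: append 2 -> log_len=8
Op 5: F2 acks idx 6 -> match: F0=0 F1=0 F2=6 F3=0; commitIndex=0
Op 6: append 2 -> log_len=10
Op 7: append 2 -> log_len=12
Op 8: append 3 -> log_len=15
Op 9: F0 acks idx 10 -> match: F0=10 F1=0 F2=6 F3=0; commitIndex=6
Op 10: F0 acks idx 11 -> match: F0=11 F1=0 F2=6 F3=0; commitIndex=6
Op 11: append 2 -> log_len=17
Op 12: F0 acks idx 16 -> match: F0=16 F1=0 F2=6 F3=0; commitIndex=6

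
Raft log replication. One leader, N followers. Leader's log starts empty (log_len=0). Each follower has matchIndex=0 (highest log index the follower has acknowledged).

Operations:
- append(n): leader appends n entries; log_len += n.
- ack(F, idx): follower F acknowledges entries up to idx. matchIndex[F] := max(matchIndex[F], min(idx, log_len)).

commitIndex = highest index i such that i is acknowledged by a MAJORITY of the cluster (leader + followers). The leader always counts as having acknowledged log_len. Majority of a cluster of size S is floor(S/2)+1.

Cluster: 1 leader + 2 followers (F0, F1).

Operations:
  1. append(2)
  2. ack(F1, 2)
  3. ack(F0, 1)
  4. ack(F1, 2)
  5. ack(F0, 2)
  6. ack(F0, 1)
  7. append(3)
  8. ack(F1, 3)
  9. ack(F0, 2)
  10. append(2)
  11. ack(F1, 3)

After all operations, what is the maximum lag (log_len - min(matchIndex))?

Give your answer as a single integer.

Op 1: append 2 -> log_len=2
Op 2: F1 acks idx 2 -> match: F0=0 F1=2; commitIndex=2
Op 3: F0 acks idx 1 -> match: F0=1 F1=2; commitIndex=2
Op 4: F1 acks idx 2 -> match: F0=1 F1=2; commitIndex=2
Op 5: F0 acks idx 2 -> match: F0=2 F1=2; commitIndex=2
Op 6: F0 acks idx 1 -> match: F0=2 F1=2; commitIndex=2
Op 7: append 3 -> log_len=5
Op 8: F1 acks idx 3 -> match: F0=2 F1=3; commitIndex=3
Op 9: F0 acks idx 2 -> match: F0=2 F1=3; commitIndex=3
Op 10: append 2 -> log_len=7
Op 11: F1 acks idx 3 -> match: F0=2 F1=3; commitIndex=3

Answer: 5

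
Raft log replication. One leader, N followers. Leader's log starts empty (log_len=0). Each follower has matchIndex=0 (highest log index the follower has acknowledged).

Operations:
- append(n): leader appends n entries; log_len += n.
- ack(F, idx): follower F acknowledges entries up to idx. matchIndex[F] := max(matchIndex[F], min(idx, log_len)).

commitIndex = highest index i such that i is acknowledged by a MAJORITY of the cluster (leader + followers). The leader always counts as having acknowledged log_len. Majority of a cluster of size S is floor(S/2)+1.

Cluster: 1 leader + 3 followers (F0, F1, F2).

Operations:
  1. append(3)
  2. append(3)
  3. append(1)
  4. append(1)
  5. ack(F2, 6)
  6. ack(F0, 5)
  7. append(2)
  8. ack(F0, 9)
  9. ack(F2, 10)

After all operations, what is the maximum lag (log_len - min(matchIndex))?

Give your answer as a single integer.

Op 1: append 3 -> log_len=3
Op 2: append 3 -> log_len=6
Op 3: append 1 -> log_len=7
Op 4: append 1 -> log_len=8
Op 5: F2 acks idx 6 -> match: F0=0 F1=0 F2=6; commitIndex=0
Op 6: F0 acks idx 5 -> match: F0=5 F1=0 F2=6; commitIndex=5
Op 7: append 2 -> log_len=10
Op 8: F0 acks idx 9 -> match: F0=9 F1=0 F2=6; commitIndex=6
Op 9: F2 acks idx 10 -> match: F0=9 F1=0 F2=10; commitIndex=9

Answer: 10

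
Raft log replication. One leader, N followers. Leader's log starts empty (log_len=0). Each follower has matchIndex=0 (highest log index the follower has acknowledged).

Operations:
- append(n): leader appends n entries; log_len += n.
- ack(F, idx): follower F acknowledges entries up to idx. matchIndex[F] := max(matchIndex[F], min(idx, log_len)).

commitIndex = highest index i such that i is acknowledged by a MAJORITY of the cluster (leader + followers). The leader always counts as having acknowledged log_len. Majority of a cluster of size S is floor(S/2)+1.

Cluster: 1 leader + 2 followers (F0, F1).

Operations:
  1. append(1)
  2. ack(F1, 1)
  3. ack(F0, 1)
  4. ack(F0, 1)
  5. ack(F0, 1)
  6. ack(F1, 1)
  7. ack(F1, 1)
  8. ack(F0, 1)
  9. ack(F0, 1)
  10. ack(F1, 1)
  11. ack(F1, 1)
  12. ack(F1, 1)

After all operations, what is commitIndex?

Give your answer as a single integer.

Answer: 1

Derivation:
Op 1: append 1 -> log_len=1
Op 2: F1 acks idx 1 -> match: F0=0 F1=1; commitIndex=1
Op 3: F0 acks idx 1 -> match: F0=1 F1=1; commitIndex=1
Op 4: F0 acks idx 1 -> match: F0=1 F1=1; commitIndex=1
Op 5: F0 acks idx 1 -> match: F0=1 F1=1; commitIndex=1
Op 6: F1 acks idx 1 -> match: F0=1 F1=1; commitIndex=1
Op 7: F1 acks idx 1 -> match: F0=1 F1=1; commitIndex=1
Op 8: F0 acks idx 1 -> match: F0=1 F1=1; commitIndex=1
Op 9: F0 acks idx 1 -> match: F0=1 F1=1; commitIndex=1
Op 10: F1 acks idx 1 -> match: F0=1 F1=1; commitIndex=1
Op 11: F1 acks idx 1 -> match: F0=1 F1=1; commitIndex=1
Op 12: F1 acks idx 1 -> match: F0=1 F1=1; commitIndex=1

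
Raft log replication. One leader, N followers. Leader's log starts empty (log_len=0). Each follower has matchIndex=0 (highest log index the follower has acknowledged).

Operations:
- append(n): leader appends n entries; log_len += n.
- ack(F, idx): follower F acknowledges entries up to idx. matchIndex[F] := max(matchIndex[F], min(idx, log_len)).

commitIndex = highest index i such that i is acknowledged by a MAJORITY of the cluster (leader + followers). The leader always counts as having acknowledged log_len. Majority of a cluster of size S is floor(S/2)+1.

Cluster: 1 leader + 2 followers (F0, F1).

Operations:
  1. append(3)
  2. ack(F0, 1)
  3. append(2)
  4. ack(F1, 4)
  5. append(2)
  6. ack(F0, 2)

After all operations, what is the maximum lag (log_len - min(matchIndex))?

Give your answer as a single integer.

Op 1: append 3 -> log_len=3
Op 2: F0 acks idx 1 -> match: F0=1 F1=0; commitIndex=1
Op 3: append 2 -> log_len=5
Op 4: F1 acks idx 4 -> match: F0=1 F1=4; commitIndex=4
Op 5: append 2 -> log_len=7
Op 6: F0 acks idx 2 -> match: F0=2 F1=4; commitIndex=4

Answer: 5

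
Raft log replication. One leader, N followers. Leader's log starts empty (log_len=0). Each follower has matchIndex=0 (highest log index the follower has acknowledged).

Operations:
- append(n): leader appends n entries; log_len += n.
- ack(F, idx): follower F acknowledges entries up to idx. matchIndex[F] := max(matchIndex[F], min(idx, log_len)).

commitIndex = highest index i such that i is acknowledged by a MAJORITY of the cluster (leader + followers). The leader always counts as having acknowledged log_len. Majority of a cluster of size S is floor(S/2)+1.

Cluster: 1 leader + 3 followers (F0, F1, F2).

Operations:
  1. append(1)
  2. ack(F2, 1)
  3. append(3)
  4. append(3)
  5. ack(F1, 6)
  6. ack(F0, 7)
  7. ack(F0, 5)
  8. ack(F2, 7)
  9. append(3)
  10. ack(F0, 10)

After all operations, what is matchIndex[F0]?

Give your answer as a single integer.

Answer: 10

Derivation:
Op 1: append 1 -> log_len=1
Op 2: F2 acks idx 1 -> match: F0=0 F1=0 F2=1; commitIndex=0
Op 3: append 3 -> log_len=4
Op 4: append 3 -> log_len=7
Op 5: F1 acks idx 6 -> match: F0=0 F1=6 F2=1; commitIndex=1
Op 6: F0 acks idx 7 -> match: F0=7 F1=6 F2=1; commitIndex=6
Op 7: F0 acks idx 5 -> match: F0=7 F1=6 F2=1; commitIndex=6
Op 8: F2 acks idx 7 -> match: F0=7 F1=6 F2=7; commitIndex=7
Op 9: append 3 -> log_len=10
Op 10: F0 acks idx 10 -> match: F0=10 F1=6 F2=7; commitIndex=7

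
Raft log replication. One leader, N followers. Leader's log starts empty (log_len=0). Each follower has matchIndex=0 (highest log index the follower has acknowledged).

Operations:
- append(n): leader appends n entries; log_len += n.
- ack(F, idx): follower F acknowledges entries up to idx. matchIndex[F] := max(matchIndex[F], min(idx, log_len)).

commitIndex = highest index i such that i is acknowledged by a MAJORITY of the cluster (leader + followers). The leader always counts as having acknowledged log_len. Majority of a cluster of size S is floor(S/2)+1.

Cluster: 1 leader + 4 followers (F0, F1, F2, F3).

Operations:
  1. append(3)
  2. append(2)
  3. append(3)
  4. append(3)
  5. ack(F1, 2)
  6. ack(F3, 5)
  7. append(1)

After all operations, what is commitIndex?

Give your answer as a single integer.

Op 1: append 3 -> log_len=3
Op 2: append 2 -> log_len=5
Op 3: append 3 -> log_len=8
Op 4: append 3 -> log_len=11
Op 5: F1 acks idx 2 -> match: F0=0 F1=2 F2=0 F3=0; commitIndex=0
Op 6: F3 acks idx 5 -> match: F0=0 F1=2 F2=0 F3=5; commitIndex=2
Op 7: append 1 -> log_len=12

Answer: 2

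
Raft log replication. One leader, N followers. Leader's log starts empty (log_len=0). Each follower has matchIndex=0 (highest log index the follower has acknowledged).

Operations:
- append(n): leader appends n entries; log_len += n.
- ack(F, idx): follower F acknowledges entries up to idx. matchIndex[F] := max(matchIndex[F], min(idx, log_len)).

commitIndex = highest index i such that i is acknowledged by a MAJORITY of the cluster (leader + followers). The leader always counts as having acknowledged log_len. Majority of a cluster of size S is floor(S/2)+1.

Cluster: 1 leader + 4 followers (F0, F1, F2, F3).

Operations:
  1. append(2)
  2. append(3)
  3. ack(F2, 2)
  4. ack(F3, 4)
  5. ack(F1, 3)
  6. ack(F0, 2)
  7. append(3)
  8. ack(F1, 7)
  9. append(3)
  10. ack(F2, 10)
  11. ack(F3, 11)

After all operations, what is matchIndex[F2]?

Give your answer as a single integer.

Answer: 10

Derivation:
Op 1: append 2 -> log_len=2
Op 2: append 3 -> log_len=5
Op 3: F2 acks idx 2 -> match: F0=0 F1=0 F2=2 F3=0; commitIndex=0
Op 4: F3 acks idx 4 -> match: F0=0 F1=0 F2=2 F3=4; commitIndex=2
Op 5: F1 acks idx 3 -> match: F0=0 F1=3 F2=2 F3=4; commitIndex=3
Op 6: F0 acks idx 2 -> match: F0=2 F1=3 F2=2 F3=4; commitIndex=3
Op 7: append 3 -> log_len=8
Op 8: F1 acks idx 7 -> match: F0=2 F1=7 F2=2 F3=4; commitIndex=4
Op 9: append 3 -> log_len=11
Op 10: F2 acks idx 10 -> match: F0=2 F1=7 F2=10 F3=4; commitIndex=7
Op 11: F3 acks idx 11 -> match: F0=2 F1=7 F2=10 F3=11; commitIndex=10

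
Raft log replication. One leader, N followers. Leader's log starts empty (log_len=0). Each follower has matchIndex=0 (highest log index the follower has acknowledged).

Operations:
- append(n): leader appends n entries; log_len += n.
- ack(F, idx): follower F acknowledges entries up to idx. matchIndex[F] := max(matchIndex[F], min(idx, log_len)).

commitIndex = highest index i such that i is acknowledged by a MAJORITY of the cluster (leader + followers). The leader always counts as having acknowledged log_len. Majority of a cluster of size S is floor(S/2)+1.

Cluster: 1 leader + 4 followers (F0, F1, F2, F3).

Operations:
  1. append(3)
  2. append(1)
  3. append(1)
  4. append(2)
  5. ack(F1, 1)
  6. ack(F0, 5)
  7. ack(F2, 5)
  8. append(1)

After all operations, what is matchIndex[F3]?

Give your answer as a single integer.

Answer: 0

Derivation:
Op 1: append 3 -> log_len=3
Op 2: append 1 -> log_len=4
Op 3: append 1 -> log_len=5
Op 4: append 2 -> log_len=7
Op 5: F1 acks idx 1 -> match: F0=0 F1=1 F2=0 F3=0; commitIndex=0
Op 6: F0 acks idx 5 -> match: F0=5 F1=1 F2=0 F3=0; commitIndex=1
Op 7: F2 acks idx 5 -> match: F0=5 F1=1 F2=5 F3=0; commitIndex=5
Op 8: append 1 -> log_len=8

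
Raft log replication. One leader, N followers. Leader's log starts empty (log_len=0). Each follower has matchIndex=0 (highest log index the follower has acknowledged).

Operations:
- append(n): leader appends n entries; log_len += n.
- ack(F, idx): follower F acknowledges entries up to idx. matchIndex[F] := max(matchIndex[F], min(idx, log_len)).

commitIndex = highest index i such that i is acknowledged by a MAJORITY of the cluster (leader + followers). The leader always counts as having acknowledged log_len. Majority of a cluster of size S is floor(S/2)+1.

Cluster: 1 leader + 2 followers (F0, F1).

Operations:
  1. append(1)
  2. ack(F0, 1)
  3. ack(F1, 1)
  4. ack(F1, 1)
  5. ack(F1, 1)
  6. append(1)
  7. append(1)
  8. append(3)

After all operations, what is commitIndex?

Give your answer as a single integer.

Op 1: append 1 -> log_len=1
Op 2: F0 acks idx 1 -> match: F0=1 F1=0; commitIndex=1
Op 3: F1 acks idx 1 -> match: F0=1 F1=1; commitIndex=1
Op 4: F1 acks idx 1 -> match: F0=1 F1=1; commitIndex=1
Op 5: F1 acks idx 1 -> match: F0=1 F1=1; commitIndex=1
Op 6: append 1 -> log_len=2
Op 7: append 1 -> log_len=3
Op 8: append 3 -> log_len=6

Answer: 1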